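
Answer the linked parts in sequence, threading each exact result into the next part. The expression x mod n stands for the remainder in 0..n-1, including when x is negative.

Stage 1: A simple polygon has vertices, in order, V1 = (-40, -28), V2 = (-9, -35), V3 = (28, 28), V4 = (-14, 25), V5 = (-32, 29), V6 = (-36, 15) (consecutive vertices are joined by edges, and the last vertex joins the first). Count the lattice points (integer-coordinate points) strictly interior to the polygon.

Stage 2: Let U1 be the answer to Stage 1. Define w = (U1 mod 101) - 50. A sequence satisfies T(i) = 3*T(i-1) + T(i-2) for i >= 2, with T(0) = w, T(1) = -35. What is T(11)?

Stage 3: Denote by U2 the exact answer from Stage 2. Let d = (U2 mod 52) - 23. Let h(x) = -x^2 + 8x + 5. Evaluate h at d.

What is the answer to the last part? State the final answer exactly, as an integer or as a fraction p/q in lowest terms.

-43

Stage 1: cross terms: (-40*-35 - -9*-28)=1148, (-9*28 - 28*-35)=728, (28*25 - -14*28)=1092, (-14*29 - -32*25)=394, (-32*15 - -36*29)=564, (-36*-28 - -40*15)=1608; twice the area = |5534| = 5534; area = 2767; boundary points = 1 + 1 + 3 + 2 + 2 + 1 = 10; strictly interior points = area - boundary/2 + 1 = 2763; answer 2763
Stage 2: U1 = 2763; w = -14; T(2) = 3*(-35) + 1*(-14) = -119; iterating: T(2)=-119, T(3)=-392, T(4)=-1295, T(5)=-4277, T(6)=-14126, T(7)=-46655, T(8)=-154091, T(9)=-508928, T(10)=-1680875, T(11)=-5551553; answer -5551553
Stage 3: U2 = -5551553; d = -4; -1*(-4)^2 + 8*(-4)^1 + 5 = (-16) + (-32) + (5) = -43; answer -43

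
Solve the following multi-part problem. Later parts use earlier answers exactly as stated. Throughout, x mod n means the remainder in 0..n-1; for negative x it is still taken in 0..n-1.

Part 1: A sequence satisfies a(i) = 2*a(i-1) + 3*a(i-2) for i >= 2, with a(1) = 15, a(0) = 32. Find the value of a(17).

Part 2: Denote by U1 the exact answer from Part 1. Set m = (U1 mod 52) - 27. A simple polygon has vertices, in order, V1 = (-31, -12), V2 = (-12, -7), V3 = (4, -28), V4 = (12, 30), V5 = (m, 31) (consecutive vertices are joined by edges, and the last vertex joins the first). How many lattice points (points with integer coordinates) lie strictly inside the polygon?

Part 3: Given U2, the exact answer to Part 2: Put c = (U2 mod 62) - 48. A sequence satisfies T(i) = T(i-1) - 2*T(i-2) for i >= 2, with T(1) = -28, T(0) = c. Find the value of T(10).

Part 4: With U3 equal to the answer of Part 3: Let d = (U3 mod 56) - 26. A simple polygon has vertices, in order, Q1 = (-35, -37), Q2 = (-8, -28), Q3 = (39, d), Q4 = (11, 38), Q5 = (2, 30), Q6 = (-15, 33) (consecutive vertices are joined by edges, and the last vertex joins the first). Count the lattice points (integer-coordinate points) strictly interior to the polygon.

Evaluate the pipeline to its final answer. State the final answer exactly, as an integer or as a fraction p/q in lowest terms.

2592

Part 1: a(2) = 2*(15) + 3*(32) = 126; iterating: a(2)=126, a(3)=297, a(4)=972, a(5)=2835, a(6)=8586, a(7)=25677, a(8)=77112, a(9)=231255, a(10)=693846, a(11)=2081457, a(12)=6244452, a(13)=18733275, a(14)=56199906, a(15)=168599637, a(16)=505798992, a(17)=1517396895; answer 1517396895
Part 2: U1 = 1517396895; m = 0; cross terms: (-31*-7 - -12*-12)=73, (-12*-28 - 4*-7)=364, (4*30 - 12*-28)=456, (12*31 - 0*30)=372, (0*-12 - -31*31)=961; twice the area = |2226| = 2226; area = 1113; boundary points = 1 + 1 + 2 + 1 + 1 = 6; strictly interior points = area - boundary/2 + 1 = 1111; answer 1111
Part 3: U2 = 1111; c = 9; T(2) = 1*(-28) - 2*(9) = -46; iterating: T(2)=-46, T(3)=10, T(4)=102, T(5)=82, T(6)=-122, T(7)=-286, T(8)=-42, T(9)=530, T(10)=614; answer 614
Part 4: U3 = 614; d = 28; cross terms: (-35*-28 - -8*-37)=684, (-8*28 - 39*-28)=868, (39*38 - 11*28)=1174, (11*30 - 2*38)=254, (2*33 - -15*30)=516, (-15*-37 - -35*33)=1710; twice the area = |5206| = 5206; area = 2603; boundary points = 9 + 1 + 2 + 1 + 1 + 10 = 24; strictly interior points = area - boundary/2 + 1 = 2592; answer 2592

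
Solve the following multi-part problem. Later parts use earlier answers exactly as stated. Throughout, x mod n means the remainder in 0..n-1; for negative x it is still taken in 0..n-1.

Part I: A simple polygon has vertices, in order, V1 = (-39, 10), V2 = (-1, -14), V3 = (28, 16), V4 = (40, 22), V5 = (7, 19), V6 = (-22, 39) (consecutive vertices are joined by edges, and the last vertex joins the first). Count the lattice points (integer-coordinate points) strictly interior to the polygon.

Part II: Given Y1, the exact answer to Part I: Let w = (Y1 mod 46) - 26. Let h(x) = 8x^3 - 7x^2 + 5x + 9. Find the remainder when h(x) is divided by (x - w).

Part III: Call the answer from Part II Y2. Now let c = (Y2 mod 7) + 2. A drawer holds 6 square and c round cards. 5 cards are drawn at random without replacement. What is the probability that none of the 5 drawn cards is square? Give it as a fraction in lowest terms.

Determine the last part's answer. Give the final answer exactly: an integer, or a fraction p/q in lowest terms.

Part I: cross terms: (-39*-14 - -1*10)=556, (-1*16 - 28*-14)=376, (28*22 - 40*16)=-24, (40*19 - 7*22)=606, (7*39 - -22*19)=691, (-22*10 - -39*39)=1301; twice the area = |3506| = 3506; area = 1753; boundary points = 2 + 1 + 6 + 3 + 1 + 1 = 14; strictly interior points = area - boundary/2 + 1 = 1747; answer 1747
Part II: Y1 = 1747; w = 19; remainder = value at the root: 8*(19)^3 - 7*(19)^2 + 5*(19)^1 + 9 = (54872) + (-2527) + (95) + (9) = 52449; answer 52449
Part III: Y2 = 52449; c = 7; total draws C(13,5) = 1287; favorable C(7,5) = 21; P = 7/429; answer 7/429

7/429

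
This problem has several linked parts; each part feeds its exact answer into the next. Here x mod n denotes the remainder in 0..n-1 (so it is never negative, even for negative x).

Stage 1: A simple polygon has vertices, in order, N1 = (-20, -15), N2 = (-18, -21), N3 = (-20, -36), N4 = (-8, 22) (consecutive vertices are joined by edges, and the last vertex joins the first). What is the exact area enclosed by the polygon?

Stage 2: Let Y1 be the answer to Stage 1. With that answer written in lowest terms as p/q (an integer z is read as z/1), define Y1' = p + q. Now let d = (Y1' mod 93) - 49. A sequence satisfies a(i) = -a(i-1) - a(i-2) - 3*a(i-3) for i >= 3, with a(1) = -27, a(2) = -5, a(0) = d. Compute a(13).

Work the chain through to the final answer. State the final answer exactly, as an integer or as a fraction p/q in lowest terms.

Stage 1: cross terms: (-20*-21 - -18*-15)=150, (-18*-36 - -20*-21)=228, (-20*22 - -8*-36)=-728, (-8*-15 - -20*22)=560; twice the area = |210| = 210; area = 105; answer 105
Stage 2: Y1 = 105; threaded value p + q = 106; d = -36; a(3) = -1*(-5) - 1*(-27) - 3*(-36) = 140; iterating: a(3)=140, a(4)=-54, a(5)=-71, a(6)=-295, a(7)=528, a(8)=-20, a(9)=377, a(10)=-1941, a(11)=1624, a(12)=-814, a(13)=5013; answer 5013

5013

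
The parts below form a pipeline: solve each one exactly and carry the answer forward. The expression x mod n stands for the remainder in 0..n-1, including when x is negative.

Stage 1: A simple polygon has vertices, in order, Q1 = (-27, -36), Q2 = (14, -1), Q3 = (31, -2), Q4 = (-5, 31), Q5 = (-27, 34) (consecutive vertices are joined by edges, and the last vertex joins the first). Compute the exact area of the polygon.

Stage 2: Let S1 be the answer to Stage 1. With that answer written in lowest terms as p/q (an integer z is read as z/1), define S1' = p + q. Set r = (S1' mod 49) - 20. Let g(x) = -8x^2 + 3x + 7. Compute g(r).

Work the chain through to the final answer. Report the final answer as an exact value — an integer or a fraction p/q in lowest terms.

Stage 1: cross terms: (-27*-1 - 14*-36)=531, (14*-2 - 31*-1)=3, (31*31 - -5*-2)=951, (-5*34 - -27*31)=667, (-27*-36 - -27*34)=1890; twice the area = |4042| = 4042; area = 2021; answer 2021
Stage 2: S1 = 2021; threaded value p + q = 2022; r = -7; -8*(-7)^2 + 3*(-7)^1 + 7 = (-392) + (-21) + (7) = -406; answer -406

-406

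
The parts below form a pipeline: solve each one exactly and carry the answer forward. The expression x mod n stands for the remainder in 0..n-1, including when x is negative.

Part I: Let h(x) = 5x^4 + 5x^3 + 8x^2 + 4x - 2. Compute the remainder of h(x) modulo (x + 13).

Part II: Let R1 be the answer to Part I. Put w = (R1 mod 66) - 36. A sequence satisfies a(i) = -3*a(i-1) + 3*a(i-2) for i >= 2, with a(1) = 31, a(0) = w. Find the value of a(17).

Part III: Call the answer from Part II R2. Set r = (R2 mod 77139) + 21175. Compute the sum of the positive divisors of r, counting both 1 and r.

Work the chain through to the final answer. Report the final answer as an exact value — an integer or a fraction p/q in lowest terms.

Part I: remainder = value at the root: 5*(-13)^4 + 5*(-13)^3 + 8*(-13)^2 + 4*(-13)^1 - 2 = (142805) + (-10985) + (1352) + (-52) + (-2) = 133118; answer 133118
Part II: R1 = 133118; w = 26; a(2) = -3*(31) + 3*(26) = -15; iterating: a(2)=-15, a(3)=138, a(4)=-459, a(5)=1791, a(6)=-6750, a(7)=25623, a(8)=-97119, a(9)=368226, a(10)=-1396035, a(11)=5292783, a(12)=-20066454, a(13)=76077711, a(14)=-288432495, a(15)=1093530618, a(16)=-4145889339, a(17)=15718259871; answer 15718259871
Part III: R2 = 15718259871; r = 52711; 52711 is prime, so its only divisors are 1 and 52711; sigma = 1 + 52711 = 52712; answer 52712

52712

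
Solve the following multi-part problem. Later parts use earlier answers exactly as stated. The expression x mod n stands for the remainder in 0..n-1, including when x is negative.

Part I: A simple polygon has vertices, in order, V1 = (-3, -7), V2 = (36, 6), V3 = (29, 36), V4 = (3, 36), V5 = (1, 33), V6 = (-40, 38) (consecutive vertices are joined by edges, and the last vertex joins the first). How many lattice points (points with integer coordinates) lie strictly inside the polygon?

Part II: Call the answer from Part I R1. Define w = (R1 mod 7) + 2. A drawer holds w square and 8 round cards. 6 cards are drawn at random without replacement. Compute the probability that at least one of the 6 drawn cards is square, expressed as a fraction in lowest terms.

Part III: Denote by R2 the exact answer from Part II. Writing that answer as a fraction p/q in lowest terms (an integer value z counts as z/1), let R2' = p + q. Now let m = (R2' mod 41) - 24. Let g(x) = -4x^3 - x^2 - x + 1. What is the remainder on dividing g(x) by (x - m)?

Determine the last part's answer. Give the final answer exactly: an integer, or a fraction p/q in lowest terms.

-1427

Part I: cross terms: (-3*6 - 36*-7)=234, (36*36 - 29*6)=1122, (29*36 - 3*36)=936, (3*33 - 1*36)=63, (1*38 - -40*33)=1358, (-40*-7 - -3*38)=394; twice the area = |4107| = 4107; area = 4107/2; boundary points = 13 + 1 + 26 + 1 + 1 + 1 = 43; strictly interior points = area - boundary/2 + 1 = 2033; answer 2033
Part II: R1 = 2033; w = 5; total draws C(13,6) = 1716; complement C(8,6) = 28; favorable 1716 - 28 = 1688; P = 422/429; answer 422/429
Part III: R2 = 422/429; threaded value p + q = 851; m = 7; remainder = value at the root: -4*(7)^3 - 1*(7)^2 - 1*(7)^1 + 1 = (-1372) + (-49) + (-7) + (1) = -1427; answer -1427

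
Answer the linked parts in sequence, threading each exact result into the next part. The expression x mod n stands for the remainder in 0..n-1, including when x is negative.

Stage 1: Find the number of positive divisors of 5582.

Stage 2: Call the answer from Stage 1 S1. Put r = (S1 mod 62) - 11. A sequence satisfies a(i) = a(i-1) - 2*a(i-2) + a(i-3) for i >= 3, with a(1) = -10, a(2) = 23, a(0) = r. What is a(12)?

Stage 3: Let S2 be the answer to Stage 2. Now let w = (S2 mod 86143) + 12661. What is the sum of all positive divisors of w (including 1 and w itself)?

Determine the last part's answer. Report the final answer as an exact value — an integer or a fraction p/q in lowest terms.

25920

Stage 1: 5582 = 2 * 2791; number of divisors = (1+1) * (1+1) = 4; answer 4
Stage 2: S1 = 4; r = -7; a(3) = 1*(23) - 2*(-10) + 1*(-7) = 36; iterating: a(3)=36, a(4)=-20, a(5)=-69, a(6)=7, a(7)=125, a(8)=42, a(9)=-201, a(10)=-160, a(11)=284, a(12)=403; answer 403
Stage 3: S2 = 403; w = 13064; 13064 = 2^3 * 23 * 71; sigma = (1 + 2 + 4 + 8) * (1 + 23) * (1 + 71) = 15 * 24 * 72 = 25920; answer 25920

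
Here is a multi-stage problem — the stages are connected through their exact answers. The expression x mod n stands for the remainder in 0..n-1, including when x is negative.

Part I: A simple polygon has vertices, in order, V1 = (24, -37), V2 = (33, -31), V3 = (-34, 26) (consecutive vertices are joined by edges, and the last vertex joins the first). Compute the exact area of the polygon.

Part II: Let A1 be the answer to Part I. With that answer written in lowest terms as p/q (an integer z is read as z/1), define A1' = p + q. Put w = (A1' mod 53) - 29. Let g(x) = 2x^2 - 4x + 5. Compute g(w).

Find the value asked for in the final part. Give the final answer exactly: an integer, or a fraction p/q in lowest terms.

Part I: cross terms: (24*-31 - 33*-37)=477, (33*26 - -34*-31)=-196, (-34*-37 - 24*26)=634; twice the area = |915| = 915; area = 915/2; answer 915/2
Part II: A1 = 915/2; threaded value p + q = 917; w = -13; 2*(-13)^2 - 4*(-13)^1 + 5 = (338) + (52) + (5) = 395; answer 395

395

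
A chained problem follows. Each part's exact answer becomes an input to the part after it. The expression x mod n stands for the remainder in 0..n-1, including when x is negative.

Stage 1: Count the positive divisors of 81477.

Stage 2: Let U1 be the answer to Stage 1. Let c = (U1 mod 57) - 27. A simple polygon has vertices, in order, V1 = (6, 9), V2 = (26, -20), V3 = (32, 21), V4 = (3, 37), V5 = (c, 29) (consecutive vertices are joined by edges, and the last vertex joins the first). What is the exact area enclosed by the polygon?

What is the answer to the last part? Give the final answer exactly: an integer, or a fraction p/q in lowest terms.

1143

Stage 1: 81477 = 3^2 * 11 * 823; number of divisors = (2+1) * (1+1) * (1+1) = 12; answer 12
Stage 2: U1 = 12; c = -15; cross terms: (6*-20 - 26*9)=-354, (26*21 - 32*-20)=1186, (32*37 - 3*21)=1121, (3*29 - -15*37)=642, (-15*9 - 6*29)=-309; twice the area = |2286| = 2286; area = 1143; answer 1143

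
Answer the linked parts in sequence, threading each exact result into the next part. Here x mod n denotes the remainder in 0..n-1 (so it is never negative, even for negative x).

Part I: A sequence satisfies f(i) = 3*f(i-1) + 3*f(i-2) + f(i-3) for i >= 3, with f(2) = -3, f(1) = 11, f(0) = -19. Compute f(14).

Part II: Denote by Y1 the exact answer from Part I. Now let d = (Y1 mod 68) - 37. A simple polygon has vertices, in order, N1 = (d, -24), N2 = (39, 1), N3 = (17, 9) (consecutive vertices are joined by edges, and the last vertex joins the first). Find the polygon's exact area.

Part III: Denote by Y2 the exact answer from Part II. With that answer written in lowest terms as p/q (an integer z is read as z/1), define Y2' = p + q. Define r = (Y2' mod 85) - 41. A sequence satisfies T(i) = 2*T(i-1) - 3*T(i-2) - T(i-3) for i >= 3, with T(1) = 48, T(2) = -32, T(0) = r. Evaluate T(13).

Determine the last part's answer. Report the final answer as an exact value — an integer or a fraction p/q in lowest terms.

Part I: f(3) = 3*(-3) + 3*(11) + 1*(-19) = 5; iterating: f(3)=5, f(4)=17, f(5)=63, f(6)=245, f(7)=941, f(8)=3621, f(9)=13931, f(10)=53597, f(11)=206205, f(12)=793337, f(13)=3052223, f(14)=11742885; answer 11742885
Part II: Y1 = 11742885; d = -4; cross terms: (-4*1 - 39*-24)=932, (39*9 - 17*1)=334, (17*-24 - -4*9)=-372; twice the area = |894| = 894; area = 447; answer 447
Part III: Y2 = 447; threaded value p + q = 448; r = -18; T(3) = 2*(-32) - 3*(48) - 1*(-18) = -190; iterating: T(3)=-190, T(4)=-332, T(5)=-62, T(6)=1062, T(7)=2642, T(8)=2160, T(9)=-4668, T(10)=-18458, T(11)=-25072, T(12)=9898, T(13)=113470; answer 113470

113470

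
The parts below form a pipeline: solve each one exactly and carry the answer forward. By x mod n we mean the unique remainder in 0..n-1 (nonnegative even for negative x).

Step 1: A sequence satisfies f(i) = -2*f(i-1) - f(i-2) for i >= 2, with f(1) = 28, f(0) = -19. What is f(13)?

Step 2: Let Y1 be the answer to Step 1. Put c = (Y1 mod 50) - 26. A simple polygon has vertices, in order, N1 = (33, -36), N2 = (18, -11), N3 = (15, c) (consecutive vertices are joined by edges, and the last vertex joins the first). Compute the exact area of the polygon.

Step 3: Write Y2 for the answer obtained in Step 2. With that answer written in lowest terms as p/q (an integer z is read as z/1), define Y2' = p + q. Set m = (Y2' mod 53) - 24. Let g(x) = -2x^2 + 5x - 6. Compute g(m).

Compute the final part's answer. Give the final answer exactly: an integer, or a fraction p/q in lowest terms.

-213

Step 1: f(2) = -2*(28) - 1*(-19) = -37; iterating: f(2)=-37, f(3)=46, f(4)=-55, f(5)=64, f(6)=-73, f(7)=82, f(8)=-91, f(9)=100, f(10)=-109, f(11)=118, f(12)=-127, f(13)=136; answer 136
Step 2: Y1 = 136; c = 10; cross terms: (33*-11 - 18*-36)=285, (18*10 - 15*-11)=345, (15*-36 - 33*10)=-870; twice the area = |-240| = 240; area = 120; answer 120
Step 3: Y2 = 120; threaded value p + q = 121; m = -9; -2*(-9)^2 + 5*(-9)^1 - 6 = (-162) + (-45) + (-6) = -213; answer -213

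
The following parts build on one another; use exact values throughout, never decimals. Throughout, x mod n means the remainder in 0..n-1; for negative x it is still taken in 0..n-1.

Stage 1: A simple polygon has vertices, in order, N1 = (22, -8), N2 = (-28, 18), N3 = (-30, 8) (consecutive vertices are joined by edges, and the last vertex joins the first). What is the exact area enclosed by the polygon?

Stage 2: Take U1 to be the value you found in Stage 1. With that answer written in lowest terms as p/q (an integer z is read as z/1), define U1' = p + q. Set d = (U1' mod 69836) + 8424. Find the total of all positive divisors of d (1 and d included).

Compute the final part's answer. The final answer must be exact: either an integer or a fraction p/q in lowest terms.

Stage 1: cross terms: (22*18 - -28*-8)=172, (-28*8 - -30*18)=316, (-30*-8 - 22*8)=64; twice the area = |552| = 552; area = 276; answer 276
Stage 2: U1 = 276; threaded value p + q = 277; d = 8701; 8701 = 7 * 11 * 113; sigma = (1 + 7) * (1 + 11) * (1 + 113) = 8 * 12 * 114 = 10944; answer 10944

10944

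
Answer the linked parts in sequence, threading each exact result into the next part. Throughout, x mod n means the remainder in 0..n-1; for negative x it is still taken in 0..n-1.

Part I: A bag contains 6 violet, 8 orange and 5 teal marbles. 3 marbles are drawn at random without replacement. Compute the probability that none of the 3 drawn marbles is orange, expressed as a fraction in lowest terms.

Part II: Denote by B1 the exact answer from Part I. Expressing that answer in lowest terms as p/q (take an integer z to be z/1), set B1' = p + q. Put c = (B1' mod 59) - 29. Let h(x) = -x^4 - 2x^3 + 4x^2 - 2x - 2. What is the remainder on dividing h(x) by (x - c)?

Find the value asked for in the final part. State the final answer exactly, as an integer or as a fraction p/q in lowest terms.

Part I: total draws C(19,3) = 969; favorable C(11,3) = 165; P = 55/323; answer 55/323
Part II: B1 = 55/323; threaded value p + q = 378; c = -5; remainder = value at the root: -1*(-5)^4 - 2*(-5)^3 + 4*(-5)^2 - 2*(-5)^1 - 2 = (-625) + (250) + (100) + (10) + (-2) = -267; answer -267

-267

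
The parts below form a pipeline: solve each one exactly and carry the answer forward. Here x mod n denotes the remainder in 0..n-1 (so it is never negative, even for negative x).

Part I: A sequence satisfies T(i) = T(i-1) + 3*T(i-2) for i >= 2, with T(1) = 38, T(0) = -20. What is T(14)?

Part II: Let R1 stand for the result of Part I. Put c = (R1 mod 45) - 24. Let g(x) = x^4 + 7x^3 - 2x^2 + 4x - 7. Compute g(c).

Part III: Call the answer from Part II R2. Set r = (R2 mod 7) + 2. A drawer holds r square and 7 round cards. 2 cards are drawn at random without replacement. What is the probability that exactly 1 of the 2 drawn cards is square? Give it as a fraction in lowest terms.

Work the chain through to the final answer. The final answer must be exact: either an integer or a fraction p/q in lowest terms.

Part I: T(2) = 1*(38) + 3*(-20) = -22; iterating: T(2)=-22, T(3)=92, T(4)=26, T(5)=302, T(6)=380, T(7)=1286, T(8)=2426, T(9)=6284, T(10)=13562, T(11)=32414, T(12)=73100, T(13)=170342, T(14)=389642; answer 389642
Part II: R1 = 389642; c = 8; 1*(8)^4 + 7*(8)^3 - 2*(8)^2 + 4*(8)^1 - 7 = (4096) + (3584) + (-128) + (32) + (-7) = 7577; answer 7577
Part III: R2 = 7577; r = 5; total draws C(12,2) = 66; favorable C(5,1)*C(7,1) = 35; P = 35/66; answer 35/66

35/66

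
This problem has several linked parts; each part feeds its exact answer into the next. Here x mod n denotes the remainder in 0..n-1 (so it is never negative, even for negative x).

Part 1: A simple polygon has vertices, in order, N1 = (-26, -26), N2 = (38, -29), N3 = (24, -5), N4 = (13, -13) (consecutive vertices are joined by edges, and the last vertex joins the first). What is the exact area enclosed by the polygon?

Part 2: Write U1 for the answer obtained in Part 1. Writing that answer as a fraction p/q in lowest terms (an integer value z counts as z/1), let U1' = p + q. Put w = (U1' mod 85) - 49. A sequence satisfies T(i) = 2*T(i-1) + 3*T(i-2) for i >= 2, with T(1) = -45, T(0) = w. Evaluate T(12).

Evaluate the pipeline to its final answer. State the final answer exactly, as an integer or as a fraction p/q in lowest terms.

Part 1: cross terms: (-26*-29 - 38*-26)=1742, (38*-5 - 24*-29)=506, (24*-13 - 13*-5)=-247, (13*-26 - -26*-13)=-676; twice the area = |1325| = 1325; area = 1325/2; answer 1325/2
Part 2: U1 = 1325/2; threaded value p + q = 1327; w = 3; T(2) = 2*(-45) + 3*(3) = -81; iterating: T(2)=-81, T(3)=-297, T(4)=-837, T(5)=-2565, T(6)=-7641, T(7)=-22977, T(8)=-68877, T(9)=-206685, T(10)=-620001, T(11)=-1860057, T(12)=-5580117; answer -5580117

-5580117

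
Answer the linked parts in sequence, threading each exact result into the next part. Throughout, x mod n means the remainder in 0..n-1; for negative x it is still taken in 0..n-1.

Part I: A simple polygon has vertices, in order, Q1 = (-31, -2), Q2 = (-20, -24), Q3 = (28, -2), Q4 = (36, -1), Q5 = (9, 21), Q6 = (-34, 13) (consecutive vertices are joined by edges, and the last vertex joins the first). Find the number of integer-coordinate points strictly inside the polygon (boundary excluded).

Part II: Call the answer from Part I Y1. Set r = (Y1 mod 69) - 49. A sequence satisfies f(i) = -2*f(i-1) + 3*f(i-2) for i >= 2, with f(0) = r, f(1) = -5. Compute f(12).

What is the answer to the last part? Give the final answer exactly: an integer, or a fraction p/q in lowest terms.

Part I: cross terms: (-31*-24 - -20*-2)=704, (-20*-2 - 28*-24)=712, (28*-1 - 36*-2)=44, (36*21 - 9*-1)=765, (9*13 - -34*21)=831, (-34*-2 - -31*13)=471; twice the area = |3527| = 3527; area = 3527/2; boundary points = 11 + 2 + 1 + 1 + 1 + 3 = 19; strictly interior points = area - boundary/2 + 1 = 1755; answer 1755
Part II: Y1 = 1755; r = -19; f(2) = -2*(-5) + 3*(-19) = -47; iterating: f(2)=-47, f(3)=79, f(4)=-299, f(5)=835, f(6)=-2567, f(7)=7639, f(8)=-22979, f(9)=68875, f(10)=-206687, f(11)=619999, f(12)=-1860059; answer -1860059

-1860059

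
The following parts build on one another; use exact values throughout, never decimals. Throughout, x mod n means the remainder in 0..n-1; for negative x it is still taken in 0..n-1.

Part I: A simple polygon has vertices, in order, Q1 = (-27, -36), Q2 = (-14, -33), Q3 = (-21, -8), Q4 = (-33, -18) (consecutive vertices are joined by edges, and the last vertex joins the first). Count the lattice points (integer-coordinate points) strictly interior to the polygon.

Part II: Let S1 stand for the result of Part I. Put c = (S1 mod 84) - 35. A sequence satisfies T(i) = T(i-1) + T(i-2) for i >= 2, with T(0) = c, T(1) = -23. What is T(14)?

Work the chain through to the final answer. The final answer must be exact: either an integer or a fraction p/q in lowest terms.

Part I: cross terms: (-27*-33 - -14*-36)=387, (-14*-8 - -21*-33)=-581, (-21*-18 - -33*-8)=114, (-33*-36 - -27*-18)=702; twice the area = |622| = 622; area = 311; boundary points = 1 + 1 + 2 + 6 = 10; strictly interior points = area - boundary/2 + 1 = 307; answer 307
Part II: S1 = 307; c = 20; T(2) = 1*(-23) + 1*(20) = -3; iterating: T(2)=-3, T(3)=-26, T(4)=-29, T(5)=-55, T(6)=-84, T(7)=-139, T(8)=-223, T(9)=-362, T(10)=-585, T(11)=-947, T(12)=-1532, T(13)=-2479, T(14)=-4011; answer -4011

-4011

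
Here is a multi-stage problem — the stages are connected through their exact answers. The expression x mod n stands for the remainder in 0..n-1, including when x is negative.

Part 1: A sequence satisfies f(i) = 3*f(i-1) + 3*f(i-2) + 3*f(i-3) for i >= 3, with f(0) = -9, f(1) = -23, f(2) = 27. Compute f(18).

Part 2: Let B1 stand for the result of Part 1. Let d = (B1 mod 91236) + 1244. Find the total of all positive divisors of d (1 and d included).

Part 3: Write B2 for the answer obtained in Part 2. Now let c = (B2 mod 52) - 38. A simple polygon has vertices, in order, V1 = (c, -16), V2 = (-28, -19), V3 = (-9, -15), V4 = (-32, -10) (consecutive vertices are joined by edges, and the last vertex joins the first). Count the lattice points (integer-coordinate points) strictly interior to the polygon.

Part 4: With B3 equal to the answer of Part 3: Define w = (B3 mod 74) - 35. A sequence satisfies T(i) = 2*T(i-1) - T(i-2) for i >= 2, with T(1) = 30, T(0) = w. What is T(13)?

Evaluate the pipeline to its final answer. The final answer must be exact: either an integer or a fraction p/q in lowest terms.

270

Part 1: f(3) = 3*(27) + 3*(-23) + 3*(-9) = -15; iterating: f(3)=-15, f(4)=-33, f(5)=-63, f(6)=-333, f(7)=-1287, f(8)=-5049, f(9)=-20007, f(10)=-79029, f(11)=-312255, f(12)=-1233873, f(13)=-4875471, f(14)=-19264797, f(15)=-76122423, f(16)=-300788073, f(17)=-1188525879, f(18)=-4696309125; answer -4696309125
Part 2: B1 = -4696309125; d = 65219; 65219 = 7^2 * 11^3; sigma = (1 + 7 + 49) * (1 + 11 + 121 + 1331) = 57 * 1464 = 83448; answer 83448
Part 3: B2 = 83448; c = 2; cross terms: (2*-19 - -28*-16)=-486, (-28*-15 - -9*-19)=249, (-9*-10 - -32*-15)=-390, (-32*-16 - 2*-10)=532; twice the area = |-95| = 95; area = 95/2; boundary points = 3 + 1 + 1 + 2 = 7; strictly interior points = area - boundary/2 + 1 = 45; answer 45
Part 4: B3 = 45; w = 10; T(2) = 2*(30) - 1*(10) = 50; iterating: T(2)=50, T(3)=70, T(4)=90, T(5)=110, T(6)=130, T(7)=150, T(8)=170, T(9)=190, T(10)=210, T(11)=230, T(12)=250, T(13)=270; answer 270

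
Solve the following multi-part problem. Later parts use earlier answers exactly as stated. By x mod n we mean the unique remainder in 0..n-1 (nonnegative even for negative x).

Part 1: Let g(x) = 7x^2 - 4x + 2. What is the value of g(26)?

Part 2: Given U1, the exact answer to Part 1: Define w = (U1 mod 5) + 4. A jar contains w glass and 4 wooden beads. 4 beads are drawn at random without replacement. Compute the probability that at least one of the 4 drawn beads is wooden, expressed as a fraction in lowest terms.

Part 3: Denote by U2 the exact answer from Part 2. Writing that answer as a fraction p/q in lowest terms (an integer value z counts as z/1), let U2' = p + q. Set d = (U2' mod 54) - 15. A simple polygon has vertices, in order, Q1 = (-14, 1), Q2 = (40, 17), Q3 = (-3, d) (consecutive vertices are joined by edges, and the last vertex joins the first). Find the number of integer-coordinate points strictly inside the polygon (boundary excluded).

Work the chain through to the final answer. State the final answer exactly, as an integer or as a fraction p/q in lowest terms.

316

Part 1: 7*(26)^2 - 4*(26)^1 + 2 = (4732) + (-104) + (2) = 4630; answer 4630
Part 2: U1 = 4630; w = 4; total draws C(8,4) = 70; complement C(4,4) = 1; favorable 70 - 1 = 69; P = 69/70; answer 69/70
Part 3: U2 = 69/70; threaded value p + q = 139; d = 16; cross terms: (-14*17 - 40*1)=-278, (40*16 - -3*17)=691, (-3*1 - -14*16)=221; twice the area = |634| = 634; area = 317; boundary points = 2 + 1 + 1 = 4; strictly interior points = area - boundary/2 + 1 = 316; answer 316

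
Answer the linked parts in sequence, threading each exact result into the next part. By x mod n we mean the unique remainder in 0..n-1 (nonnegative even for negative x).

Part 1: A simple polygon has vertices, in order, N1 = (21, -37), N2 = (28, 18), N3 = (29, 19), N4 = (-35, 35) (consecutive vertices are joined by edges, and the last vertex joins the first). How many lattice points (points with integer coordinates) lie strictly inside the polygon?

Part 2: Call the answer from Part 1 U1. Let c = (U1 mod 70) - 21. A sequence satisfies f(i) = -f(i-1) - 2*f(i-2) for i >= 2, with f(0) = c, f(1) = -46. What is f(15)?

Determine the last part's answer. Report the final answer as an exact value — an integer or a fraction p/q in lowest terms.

7916

Part 1: cross terms: (21*18 - 28*-37)=1414, (28*19 - 29*18)=10, (29*35 - -35*19)=1680, (-35*-37 - 21*35)=560; twice the area = |3664| = 3664; area = 1832; boundary points = 1 + 1 + 16 + 8 = 26; strictly interior points = area - boundary/2 + 1 = 1820; answer 1820
Part 2: U1 = 1820; c = -21; f(2) = -1*(-46) - 2*(-21) = 88; iterating: f(2)=88, f(3)=4, f(4)=-180, f(5)=172, f(6)=188, f(7)=-532, f(8)=156, f(9)=908, f(10)=-1220, f(11)=-596, f(12)=3036, f(13)=-1844, f(14)=-4228, f(15)=7916; answer 7916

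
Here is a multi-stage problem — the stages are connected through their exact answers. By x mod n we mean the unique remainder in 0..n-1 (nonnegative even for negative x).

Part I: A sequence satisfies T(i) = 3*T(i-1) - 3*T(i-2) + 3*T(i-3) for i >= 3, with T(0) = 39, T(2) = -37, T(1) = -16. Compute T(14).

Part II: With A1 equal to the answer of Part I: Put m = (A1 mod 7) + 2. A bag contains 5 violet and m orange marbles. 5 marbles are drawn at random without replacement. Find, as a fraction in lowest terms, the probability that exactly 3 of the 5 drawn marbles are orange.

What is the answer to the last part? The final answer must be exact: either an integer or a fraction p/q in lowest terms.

25/63

Part I: T(3) = 3*(-37) - 3*(-16) + 3*(39) = 54; iterating: T(3)=54, T(4)=225, T(5)=402, T(6)=693, T(7)=1548, T(8)=3771, T(9)=8748, T(10)=19575, T(11)=43794, T(12)=98901, T(13)=224046, T(14)=506817; answer 506817
Part II: A1 = 506817; m = 5; total draws C(10,5) = 252; favorable C(5,3)*C(5,2) = 100; P = 25/63; answer 25/63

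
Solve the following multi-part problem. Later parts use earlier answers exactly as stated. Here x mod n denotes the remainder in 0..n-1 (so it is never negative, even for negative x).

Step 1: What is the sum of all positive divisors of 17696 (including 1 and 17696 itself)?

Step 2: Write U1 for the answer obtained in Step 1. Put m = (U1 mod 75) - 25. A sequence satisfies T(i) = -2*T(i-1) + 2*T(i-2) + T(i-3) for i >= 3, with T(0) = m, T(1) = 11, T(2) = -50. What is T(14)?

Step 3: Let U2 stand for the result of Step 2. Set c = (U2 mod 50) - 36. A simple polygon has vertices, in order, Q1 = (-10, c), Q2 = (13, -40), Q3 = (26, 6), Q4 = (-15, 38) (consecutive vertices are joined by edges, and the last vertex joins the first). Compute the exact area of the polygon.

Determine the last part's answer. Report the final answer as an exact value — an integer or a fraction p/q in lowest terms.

Step 1: 17696 = 2^5 * 7 * 79; sigma = (1 + 2 + 4 + 8 + 16 + 32) * (1 + 7) * (1 + 79) = 63 * 8 * 80 = 40320; answer 40320
Step 2: U1 = 40320; m = 20; T(3) = -2*(-50) + 2*(11) + 1*(20) = 142; iterating: T(3)=142, T(4)=-373, T(5)=980, T(6)=-2564, T(7)=6715, T(8)=-17578, T(9)=46022, T(10)=-120485, T(11)=315436, T(12)=-825820, T(13)=2162027, T(14)=-5660258; answer -5660258
Step 3: U2 = -5660258; c = 6; cross terms: (-10*-40 - 13*6)=322, (13*6 - 26*-40)=1118, (26*38 - -15*6)=1078, (-15*6 - -10*38)=290; twice the area = |2808| = 2808; area = 1404; answer 1404

1404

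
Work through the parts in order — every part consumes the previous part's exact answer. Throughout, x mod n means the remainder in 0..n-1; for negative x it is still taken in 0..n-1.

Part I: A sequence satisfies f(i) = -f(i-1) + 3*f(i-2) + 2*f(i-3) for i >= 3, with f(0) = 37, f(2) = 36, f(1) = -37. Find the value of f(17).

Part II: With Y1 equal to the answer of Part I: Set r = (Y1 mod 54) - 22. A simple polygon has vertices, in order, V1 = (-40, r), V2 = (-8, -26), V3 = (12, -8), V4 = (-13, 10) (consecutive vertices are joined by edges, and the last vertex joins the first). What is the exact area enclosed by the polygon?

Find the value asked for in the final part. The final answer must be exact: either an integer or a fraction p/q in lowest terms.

Part I: f(3) = -1*(36) + 3*(-37) + 2*(37) = -73; iterating: f(3)=-73, f(4)=107, f(5)=-254, f(6)=429, f(7)=-977, f(8)=1756, f(9)=-3829, f(10)=7143, f(11)=-15118, f(12)=28889, f(13)=-59957, f(14)=116388, f(15)=-238481, f(16)=467731, f(17)=-950398; answer -950398
Part II: Y1 = -950398; r = -20; cross terms: (-40*-26 - -8*-20)=880, (-8*-8 - 12*-26)=376, (12*10 - -13*-8)=16, (-13*-20 - -40*10)=660; twice the area = |1932| = 1932; area = 966; answer 966

966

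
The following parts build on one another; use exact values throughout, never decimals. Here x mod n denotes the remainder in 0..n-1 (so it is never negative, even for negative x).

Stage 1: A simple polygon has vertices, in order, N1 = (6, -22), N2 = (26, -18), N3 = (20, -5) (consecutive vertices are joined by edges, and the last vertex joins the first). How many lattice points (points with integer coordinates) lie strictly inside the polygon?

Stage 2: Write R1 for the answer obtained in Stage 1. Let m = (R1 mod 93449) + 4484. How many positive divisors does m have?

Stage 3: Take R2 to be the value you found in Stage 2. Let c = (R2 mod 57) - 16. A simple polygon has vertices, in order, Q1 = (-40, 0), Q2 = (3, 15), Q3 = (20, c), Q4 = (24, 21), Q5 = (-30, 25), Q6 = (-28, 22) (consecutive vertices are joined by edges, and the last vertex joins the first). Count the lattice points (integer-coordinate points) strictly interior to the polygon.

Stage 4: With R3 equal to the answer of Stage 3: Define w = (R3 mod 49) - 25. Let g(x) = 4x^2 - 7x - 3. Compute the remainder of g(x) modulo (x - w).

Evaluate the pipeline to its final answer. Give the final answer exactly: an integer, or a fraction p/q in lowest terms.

1133

Stage 1: cross terms: (6*-18 - 26*-22)=464, (26*-5 - 20*-18)=230, (20*-22 - 6*-5)=-410; twice the area = |284| = 284; area = 142; boundary points = 4 + 1 + 1 = 6; strictly interior points = area - boundary/2 + 1 = 140; answer 140
Stage 2: R1 = 140; m = 4624; 4624 = 2^4 * 17^2; number of divisors = (4+1) * (2+1) = 15; answer 15
Stage 3: R2 = 15; c = -1; cross terms: (-40*15 - 3*0)=-600, (3*-1 - 20*15)=-303, (20*21 - 24*-1)=444, (24*25 - -30*21)=1230, (-30*22 - -28*25)=40, (-28*0 - -40*22)=880; twice the area = |1691| = 1691; area = 1691/2; boundary points = 1 + 1 + 2 + 2 + 1 + 2 = 9; strictly interior points = area - boundary/2 + 1 = 842; answer 842
Stage 4: R3 = 842; w = -16; remainder = value at the root: 4*(-16)^2 - 7*(-16)^1 - 3 = (1024) + (112) + (-3) = 1133; answer 1133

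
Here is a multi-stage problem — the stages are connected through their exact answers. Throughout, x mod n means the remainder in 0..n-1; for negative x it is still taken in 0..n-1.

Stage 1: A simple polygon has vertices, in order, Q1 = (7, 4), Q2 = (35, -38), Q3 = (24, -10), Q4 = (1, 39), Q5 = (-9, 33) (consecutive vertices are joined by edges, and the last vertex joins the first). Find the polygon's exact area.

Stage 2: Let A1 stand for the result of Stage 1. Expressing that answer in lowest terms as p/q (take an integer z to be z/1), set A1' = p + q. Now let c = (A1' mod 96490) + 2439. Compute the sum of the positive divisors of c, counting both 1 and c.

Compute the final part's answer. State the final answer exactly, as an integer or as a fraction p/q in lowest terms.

10416

Stage 1: cross terms: (7*-38 - 35*4)=-406, (35*-10 - 24*-38)=562, (24*39 - 1*-10)=946, (1*33 - -9*39)=384, (-9*4 - 7*33)=-267; twice the area = |1219| = 1219; area = 1219/2; answer 1219/2
Stage 2: A1 = 1219/2; threaded value p + q = 1221; c = 3660; 3660 = 2^2 * 3 * 5 * 61; sigma = (1 + 2 + 4) * (1 + 3) * (1 + 5) * (1 + 61) = 7 * 4 * 6 * 62 = 10416; answer 10416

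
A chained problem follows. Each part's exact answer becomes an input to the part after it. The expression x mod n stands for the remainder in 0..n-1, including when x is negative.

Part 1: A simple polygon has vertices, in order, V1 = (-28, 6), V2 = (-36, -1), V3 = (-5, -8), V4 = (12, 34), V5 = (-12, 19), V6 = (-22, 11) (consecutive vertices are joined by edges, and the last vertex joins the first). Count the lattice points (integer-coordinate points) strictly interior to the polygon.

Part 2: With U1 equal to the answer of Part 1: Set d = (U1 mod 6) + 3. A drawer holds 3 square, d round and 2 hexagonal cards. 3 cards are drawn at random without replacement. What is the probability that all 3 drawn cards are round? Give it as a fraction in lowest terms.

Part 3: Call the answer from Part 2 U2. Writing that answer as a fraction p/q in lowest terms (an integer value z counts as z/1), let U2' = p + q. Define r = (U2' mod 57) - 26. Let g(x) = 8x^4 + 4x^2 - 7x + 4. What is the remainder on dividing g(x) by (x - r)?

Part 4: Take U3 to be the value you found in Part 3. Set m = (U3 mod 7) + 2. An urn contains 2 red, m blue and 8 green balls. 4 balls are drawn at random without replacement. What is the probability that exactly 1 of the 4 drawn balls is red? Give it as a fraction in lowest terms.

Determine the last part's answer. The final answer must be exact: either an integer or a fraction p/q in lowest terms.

Part 1: cross terms: (-28*-1 - -36*6)=244, (-36*-8 - -5*-1)=283, (-5*34 - 12*-8)=-74, (12*19 - -12*34)=636, (-12*11 - -22*19)=286, (-22*6 - -28*11)=176; twice the area = |1551| = 1551; area = 1551/2; boundary points = 1 + 1 + 1 + 3 + 2 + 1 = 9; strictly interior points = area - boundary/2 + 1 = 772; answer 772
Part 2: U1 = 772; d = 7; total draws C(12,3) = 220; favorable C(7,3) = 35; P = 7/44; answer 7/44
Part 3: U2 = 7/44; threaded value p + q = 51; r = 25; remainder = value at the root: 8*(25)^4 + 4*(25)^2 - 7*(25)^1 + 4 = (3125000) + (2500) + (-175) + (4) = 3127329; answer 3127329
Part 4: U3 = 3127329; m = 4; total draws C(14,4) = 1001; favorable C(2,1)*C(12,3) = 440; P = 40/91; answer 40/91

40/91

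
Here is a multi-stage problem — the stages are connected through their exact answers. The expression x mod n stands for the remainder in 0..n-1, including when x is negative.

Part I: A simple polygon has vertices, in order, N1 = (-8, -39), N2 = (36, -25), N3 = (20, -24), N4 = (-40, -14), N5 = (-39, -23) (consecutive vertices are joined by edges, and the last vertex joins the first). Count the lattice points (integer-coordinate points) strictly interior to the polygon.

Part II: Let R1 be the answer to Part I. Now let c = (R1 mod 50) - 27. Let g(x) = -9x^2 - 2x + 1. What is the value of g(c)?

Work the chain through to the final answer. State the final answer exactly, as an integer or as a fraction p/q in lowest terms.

Part I: cross terms: (-8*-25 - 36*-39)=1604, (36*-24 - 20*-25)=-364, (20*-14 - -40*-24)=-1240, (-40*-23 - -39*-14)=374, (-39*-39 - -8*-23)=1337; twice the area = |1711| = 1711; area = 1711/2; boundary points = 2 + 1 + 10 + 1 + 1 = 15; strictly interior points = area - boundary/2 + 1 = 849; answer 849
Part II: R1 = 849; c = 22; -9*(22)^2 - 2*(22)^1 + 1 = (-4356) + (-44) + (1) = -4399; answer -4399

-4399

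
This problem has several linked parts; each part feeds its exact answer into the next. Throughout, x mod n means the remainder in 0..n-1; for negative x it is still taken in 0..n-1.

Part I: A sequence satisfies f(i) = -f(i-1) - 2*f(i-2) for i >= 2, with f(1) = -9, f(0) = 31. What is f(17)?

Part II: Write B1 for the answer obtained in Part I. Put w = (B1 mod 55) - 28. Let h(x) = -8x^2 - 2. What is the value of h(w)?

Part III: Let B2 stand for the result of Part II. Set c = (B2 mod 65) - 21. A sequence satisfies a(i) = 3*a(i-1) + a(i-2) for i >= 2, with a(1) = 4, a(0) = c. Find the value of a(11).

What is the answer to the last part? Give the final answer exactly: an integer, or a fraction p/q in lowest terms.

2022382

Part I: f(2) = -1*(-9) - 2*(31) = -53; iterating: f(2)=-53, f(3)=71, f(4)=35, f(5)=-177, f(6)=107, f(7)=247, f(8)=-461, f(9)=-33, f(10)=955, f(11)=-889, f(12)=-1021, f(13)=2799, f(14)=-757, f(15)=-4841, f(16)=6355, f(17)=3327; answer 3327
Part II: B1 = 3327; w = -1; -8*(-1)^2 - 2 = (-8) + (-2) = -10; answer -10
Part III: B2 = -10; c = 34; a(2) = 3*(4) + 1*(34) = 46; iterating: a(2)=46, a(3)=142, a(4)=472, a(5)=1558, a(6)=5146, a(7)=16996, a(8)=56134, a(9)=185398, a(10)=612328, a(11)=2022382; answer 2022382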